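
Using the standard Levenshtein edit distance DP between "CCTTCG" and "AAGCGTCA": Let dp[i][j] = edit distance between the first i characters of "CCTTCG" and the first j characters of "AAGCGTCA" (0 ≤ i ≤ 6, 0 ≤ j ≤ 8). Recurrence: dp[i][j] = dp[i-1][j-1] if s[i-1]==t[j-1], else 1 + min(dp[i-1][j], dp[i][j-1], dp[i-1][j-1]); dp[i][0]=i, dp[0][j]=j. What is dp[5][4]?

4

   ''  A  A  G  C  G  T  C  A
''  0  1  2  3  4  5  6  7  8
 C  1  1  2  3  3  4  5  6  7
 C  2  2  2  3  3  4  5  5  6
 T  3  3  3  3  4  4  4  5  6
 T  4  4  4  4  4  5  4  5  6
 C  5  5  5  5  4  5  5  4  5
 G  6  6  6  5  5  4  5  5  5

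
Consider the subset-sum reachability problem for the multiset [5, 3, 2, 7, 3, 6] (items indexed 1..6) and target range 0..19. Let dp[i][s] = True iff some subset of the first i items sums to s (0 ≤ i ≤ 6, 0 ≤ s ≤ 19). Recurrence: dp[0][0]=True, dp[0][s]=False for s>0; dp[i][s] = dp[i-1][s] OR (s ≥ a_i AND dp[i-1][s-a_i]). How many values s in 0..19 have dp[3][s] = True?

i\s   0   1   2   3   4   5   6   7   8   9  10  11  12  13  14  15  16  17  18  19
  0   T   F   F   F   F   F   F   F   F   F   F   F   F   F   F   F   F   F   F   F
  1   T   F   F   F   F   T   F   F   F   F   F   F   F   F   F   F   F   F   F   F
  2   T   F   F   T   F   T   F   F   T   F   F   F   F   F   F   F   F   F   F   F
  3   T   F   T   T   F   T   F   T   T   F   T   F   F   F   F   F   F   F   F   F
  4   T   F   T   T   F   T   F   T   T   T   T   F   T   F   T   T   F   T   F   F
  5   T   F   T   T   F   T   T   T   T   T   T   T   T   T   T   T   F   T   T   F
  6   T   F   T   T   F   T   T   T   T   T   T   T   T   T   T   T   T   T   T   T

7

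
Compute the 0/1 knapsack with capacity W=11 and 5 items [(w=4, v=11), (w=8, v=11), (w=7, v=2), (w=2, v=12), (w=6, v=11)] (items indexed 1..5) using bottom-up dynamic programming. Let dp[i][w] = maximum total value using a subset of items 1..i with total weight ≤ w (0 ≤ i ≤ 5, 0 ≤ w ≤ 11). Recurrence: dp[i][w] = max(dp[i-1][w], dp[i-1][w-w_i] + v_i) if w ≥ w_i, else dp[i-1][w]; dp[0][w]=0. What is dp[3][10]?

i\w   0   1   2   3   4   5   6   7   8   9  10  11
  0   0   0   0   0   0   0   0   0   0   0   0   0
  1   0   0   0   0  11  11  11  11  11  11  11  11
  2   0   0   0   0  11  11  11  11  11  11  11  11
  3   0   0   0   0  11  11  11  11  11  11  11  13
  4   0   0  12  12  12  12  23  23  23  23  23  23
  5   0   0  12  12  12  12  23  23  23  23  23  23

11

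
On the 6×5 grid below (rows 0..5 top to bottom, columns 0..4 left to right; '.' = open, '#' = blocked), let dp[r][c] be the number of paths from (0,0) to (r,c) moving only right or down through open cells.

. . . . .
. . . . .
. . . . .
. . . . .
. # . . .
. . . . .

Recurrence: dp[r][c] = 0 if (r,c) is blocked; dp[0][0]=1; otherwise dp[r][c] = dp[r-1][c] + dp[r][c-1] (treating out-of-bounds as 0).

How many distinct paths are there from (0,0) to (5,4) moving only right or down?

r\c   0   1   2   3   4
  0   1   1   1   1   1
  1   1   2   3   4   5
  2   1   3   6  10  15
  3   1   4  10  20  35
  4   1   0  10  30  65
  5   1   1  11  41 106

106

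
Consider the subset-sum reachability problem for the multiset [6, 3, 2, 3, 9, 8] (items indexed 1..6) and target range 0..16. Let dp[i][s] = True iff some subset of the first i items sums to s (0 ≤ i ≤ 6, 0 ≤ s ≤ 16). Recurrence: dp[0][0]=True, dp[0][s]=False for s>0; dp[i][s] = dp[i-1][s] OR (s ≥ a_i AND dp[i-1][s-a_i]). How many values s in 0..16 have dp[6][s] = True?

i\s   0   1   2   3   4   5   6   7   8   9  10  11  12  13  14  15  16
  0   T   F   F   F   F   F   F   F   F   F   F   F   F   F   F   F   F
  1   T   F   F   F   F   F   T   F   F   F   F   F   F   F   F   F   F
  2   T   F   F   T   F   F   T   F   F   T   F   F   F   F   F   F   F
  3   T   F   T   T   F   T   T   F   T   T   F   T   F   F   F   F   F
  4   T   F   T   T   F   T   T   F   T   T   F   T   T   F   T   F   F
  5   T   F   T   T   F   T   T   F   T   T   F   T   T   F   T   T   F
  6   T   F   T   T   F   T   T   F   T   T   T   T   T   T   T   T   T

14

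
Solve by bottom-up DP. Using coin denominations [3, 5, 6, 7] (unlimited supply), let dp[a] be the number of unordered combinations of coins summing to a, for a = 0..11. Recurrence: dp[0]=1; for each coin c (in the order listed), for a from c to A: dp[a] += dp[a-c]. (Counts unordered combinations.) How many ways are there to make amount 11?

after  coin     0     1     2     3     4     5     6     7     8     9    10    11
          3     1     0     0     1     0     0     1     0     0     1     0     0
          5     1     0     0     1     0     1     1     0     1     1     1     1
          6     1     0     0     1     0     1     2     0     1     2     1     2
          7     1     0     0     1     0     1     2     1     1     2     2     2

2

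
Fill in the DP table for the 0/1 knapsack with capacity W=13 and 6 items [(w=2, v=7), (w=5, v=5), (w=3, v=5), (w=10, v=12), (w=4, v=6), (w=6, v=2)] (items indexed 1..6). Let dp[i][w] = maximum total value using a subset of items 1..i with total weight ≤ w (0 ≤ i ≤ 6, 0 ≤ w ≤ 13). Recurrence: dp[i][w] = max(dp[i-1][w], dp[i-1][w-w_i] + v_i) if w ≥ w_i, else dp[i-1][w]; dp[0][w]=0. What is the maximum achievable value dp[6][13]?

19

i\w   0   1   2   3   4   5   6   7   8   9  10  11  12  13
  0   0   0   0   0   0   0   0   0   0   0   0   0   0   0
  1   0   0   7   7   7   7   7   7   7   7   7   7   7   7
  2   0   0   7   7   7   7   7  12  12  12  12  12  12  12
  3   0   0   7   7   7  12  12  12  12  12  17  17  17  17
  4   0   0   7   7   7  12  12  12  12  12  17  17  19  19
  5   0   0   7   7   7  12  13  13  13  18  18  18  19  19
  6   0   0   7   7   7  12  13  13  13  18  18  18  19  19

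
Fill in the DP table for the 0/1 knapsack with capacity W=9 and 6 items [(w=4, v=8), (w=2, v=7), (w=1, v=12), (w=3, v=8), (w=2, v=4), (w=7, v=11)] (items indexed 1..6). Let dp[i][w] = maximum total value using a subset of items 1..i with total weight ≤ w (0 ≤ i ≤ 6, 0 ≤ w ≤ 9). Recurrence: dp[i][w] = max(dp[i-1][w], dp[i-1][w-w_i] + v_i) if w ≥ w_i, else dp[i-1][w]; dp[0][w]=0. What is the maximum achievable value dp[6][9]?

31

i\w   0   1   2   3   4   5   6   7   8   9
  0   0   0   0   0   0   0   0   0   0   0
  1   0   0   0   0   8   8   8   8   8   8
  2   0   0   7   7   8   8  15  15  15  15
  3   0  12  12  19  19  20  20  27  27  27
  4   0  12  12  19  20  20  27  27  28  28
  5   0  12  12  19  20  23  27  27  31  31
  6   0  12  12  19  20  23  27  27  31  31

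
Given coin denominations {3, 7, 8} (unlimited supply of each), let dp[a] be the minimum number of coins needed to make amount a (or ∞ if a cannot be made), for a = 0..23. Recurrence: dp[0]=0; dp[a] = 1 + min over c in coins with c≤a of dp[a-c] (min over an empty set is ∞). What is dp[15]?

2

 a  0  1  2  3  4  5  6  7  8  9 10 11 12 13 14 15 16 17 18 19 20 21 22 23
dp  0  -  -  1  -  -  2  1  1  3  2  2  4  3  2  2  2  3  3  3  4  3  3  3
(- denotes ∞ / unreachable)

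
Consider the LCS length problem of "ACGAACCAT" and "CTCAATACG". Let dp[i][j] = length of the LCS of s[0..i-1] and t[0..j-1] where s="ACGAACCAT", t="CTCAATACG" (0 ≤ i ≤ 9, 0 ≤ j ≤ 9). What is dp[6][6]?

   ''  C  T  C  A  A  T  A  C  G
''  0  0  0  0  0  0  0  0  0  0
 A  0  0  0  0  1  1  1  1  1  1
 C  0  1  1  1  1  1  1  1  2  2
 G  0  1  1  1  1  1  1  1  2  3
 A  0  1  1  1  2  2  2  2  2  3
 A  0  1  1  1  2  3  3  3  3  3
 C  0  1  1  2  2  3  3  3  4  4
 C  0  1  1  2  2  3  3  3  4  4
 A  0  1  1  2  3  3  3  4  4  4
 T  0  1  2  2  3  3  4  4  4  4

3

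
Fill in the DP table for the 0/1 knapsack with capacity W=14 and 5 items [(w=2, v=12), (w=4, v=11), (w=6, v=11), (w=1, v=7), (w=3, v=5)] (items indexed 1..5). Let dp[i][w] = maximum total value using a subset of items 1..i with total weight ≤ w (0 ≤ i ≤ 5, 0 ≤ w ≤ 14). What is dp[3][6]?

i\w   0   1   2   3   4   5   6   7   8   9  10  11  12  13  14
  0   0   0   0   0   0   0   0   0   0   0   0   0   0   0   0
  1   0   0  12  12  12  12  12  12  12  12  12  12  12  12  12
  2   0   0  12  12  12  12  23  23  23  23  23  23  23  23  23
  3   0   0  12  12  12  12  23  23  23  23  23  23  34  34  34
  4   0   7  12  19  19  19  23  30  30  30  30  30  34  41  41
  5   0   7  12  19  19  19  24  30  30  30  35  35  35  41  41

23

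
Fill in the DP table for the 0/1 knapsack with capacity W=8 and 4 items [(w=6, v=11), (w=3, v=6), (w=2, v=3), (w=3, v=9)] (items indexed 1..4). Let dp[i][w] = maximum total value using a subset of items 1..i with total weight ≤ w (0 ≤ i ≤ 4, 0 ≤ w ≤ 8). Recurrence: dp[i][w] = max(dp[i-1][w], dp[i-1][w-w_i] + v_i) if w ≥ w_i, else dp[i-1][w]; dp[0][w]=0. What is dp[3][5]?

9

i\w   0   1   2   3   4   5   6   7   8
  0   0   0   0   0   0   0   0   0   0
  1   0   0   0   0   0   0  11  11  11
  2   0   0   0   6   6   6  11  11  11
  3   0   0   3   6   6   9  11  11  14
  4   0   0   3   9   9  12  15  15  18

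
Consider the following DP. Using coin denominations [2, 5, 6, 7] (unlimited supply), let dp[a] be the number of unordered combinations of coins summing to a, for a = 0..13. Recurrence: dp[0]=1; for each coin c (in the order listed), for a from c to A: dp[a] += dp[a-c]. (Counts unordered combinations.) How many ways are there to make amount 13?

after  coin     0     1     2     3     4     5     6     7     8     9    10    11    12    13
          2     1     0     1     0     1     0     1     0     1     0     1     0     1     0
          5     1     0     1     0     1     1     1     1     1     1     2     1     2     1
          6     1     0     1     0     1     1     2     1     2     1     3     2     4     2
          7     1     0     1     0     1     1     2     2     2     2     3     3     5     4

4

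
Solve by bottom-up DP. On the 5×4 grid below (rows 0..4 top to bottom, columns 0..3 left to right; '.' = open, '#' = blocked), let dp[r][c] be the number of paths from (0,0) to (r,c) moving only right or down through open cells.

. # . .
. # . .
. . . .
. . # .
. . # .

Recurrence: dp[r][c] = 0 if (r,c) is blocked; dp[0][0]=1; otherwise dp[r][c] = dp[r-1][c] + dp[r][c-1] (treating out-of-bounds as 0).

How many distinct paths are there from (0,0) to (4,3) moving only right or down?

1

r\c   0   1   2   3
  0   1   0   0   0
  1   1   0   0   0
  2   1   1   1   1
  3   1   2   0   1
  4   1   3   0   1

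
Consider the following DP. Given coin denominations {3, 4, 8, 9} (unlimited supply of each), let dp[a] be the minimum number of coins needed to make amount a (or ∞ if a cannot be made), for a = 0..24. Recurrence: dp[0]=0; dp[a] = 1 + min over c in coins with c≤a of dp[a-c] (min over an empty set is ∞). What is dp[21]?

 a  0  1  2  3  4  5  6  7  8  9 10 11 12 13 14 15 16 17 18 19 20 21 22 23 24
dp  0  -  -  1  1  -  2  2  1  1  3  2  2  2  3  3  2  2  2  3  3  3  3  4  3
(- denotes ∞ / unreachable)

3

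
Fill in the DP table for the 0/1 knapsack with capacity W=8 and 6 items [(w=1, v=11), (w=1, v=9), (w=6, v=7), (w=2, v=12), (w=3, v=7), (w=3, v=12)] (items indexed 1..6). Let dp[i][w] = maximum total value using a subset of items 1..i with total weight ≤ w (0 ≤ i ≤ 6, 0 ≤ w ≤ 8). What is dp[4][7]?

i\w   0   1   2   3   4   5   6   7   8
  0   0   0   0   0   0   0   0   0   0
  1   0  11  11  11  11  11  11  11  11
  2   0  11  20  20  20  20  20  20  20
  3   0  11  20  20  20  20  20  20  27
  4   0  11  20  23  32  32  32  32  32
  5   0  11  20  23  32  32  32  39  39
  6   0  11  20  23  32  32  35  44  44

32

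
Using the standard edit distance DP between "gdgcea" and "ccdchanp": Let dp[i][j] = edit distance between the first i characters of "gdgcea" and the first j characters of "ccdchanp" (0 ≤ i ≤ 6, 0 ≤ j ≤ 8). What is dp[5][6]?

5

   ''  c  c  d  c  h  a  n  p
''  0  1  2  3  4  5  6  7  8
 g  1  1  2  3  4  5  6  7  8
 d  2  2  2  2  3  4  5  6  7
 g  3  3  3  3  3  4  5  6  7
 c  4  3  3  4  3  4  5  6  7
 e  5  4  4  4  4  4  5  6  7
 a  6  5  5  5  5  5  4  5  6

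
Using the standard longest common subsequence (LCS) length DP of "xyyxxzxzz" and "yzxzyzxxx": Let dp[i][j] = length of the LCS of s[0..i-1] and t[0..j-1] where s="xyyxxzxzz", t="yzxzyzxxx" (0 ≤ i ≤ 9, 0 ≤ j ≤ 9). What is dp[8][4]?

4

   ''  y  z  x  z  y  z  x  x  x
''  0  0  0  0  0  0  0  0  0  0
 x  0  0  0  1  1  1  1  1  1  1
 y  0  1  1  1  1  2  2  2  2  2
 y  0  1  1  1  1  2  2  2  2  2
 x  0  1  1  2  2  2  2  3  3  3
 x  0  1  1  2  2  2  2  3  4  4
 z  0  1  2  2  3  3  3  3  4  4
 x  0  1  2  3  3  3  3  4  4  5
 z  0  1  2  3  4  4  4  4  4  5
 z  0  1  2  3  4  4  5  5  5  5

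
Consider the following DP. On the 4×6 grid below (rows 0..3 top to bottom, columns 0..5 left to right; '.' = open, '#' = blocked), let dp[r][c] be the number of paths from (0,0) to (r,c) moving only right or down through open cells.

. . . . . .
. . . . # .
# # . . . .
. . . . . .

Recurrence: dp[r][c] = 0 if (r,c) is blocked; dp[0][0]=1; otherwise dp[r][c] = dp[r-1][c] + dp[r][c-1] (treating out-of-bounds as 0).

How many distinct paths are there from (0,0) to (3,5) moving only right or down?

r\c   0   1   2   3   4   5
  0   1   1   1   1   1   1
  1   1   2   3   4   0   1
  2   0   0   3   7   7   8
  3   0   0   3  10  17  25

25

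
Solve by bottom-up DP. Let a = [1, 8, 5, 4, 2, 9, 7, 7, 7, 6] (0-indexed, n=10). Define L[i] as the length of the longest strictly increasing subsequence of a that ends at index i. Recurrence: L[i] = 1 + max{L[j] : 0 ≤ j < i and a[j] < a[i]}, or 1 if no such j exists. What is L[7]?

   i    0    1    2    3    4    5    6    7    8    9
a[i]    1    8    5    4    2    9    7    7    7    6
L[i]    1    2    2    2    2    3    3    3    3    3

3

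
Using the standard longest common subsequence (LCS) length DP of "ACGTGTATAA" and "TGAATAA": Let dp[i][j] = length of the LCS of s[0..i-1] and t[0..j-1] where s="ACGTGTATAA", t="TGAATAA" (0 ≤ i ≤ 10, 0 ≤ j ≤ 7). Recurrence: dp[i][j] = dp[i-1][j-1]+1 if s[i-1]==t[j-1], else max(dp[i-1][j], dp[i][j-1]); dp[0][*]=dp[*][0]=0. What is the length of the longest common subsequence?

6

   ''  T  G  A  A  T  A  A
''  0  0  0  0  0  0  0  0
 A  0  0  0  1  1  1  1  1
 C  0  0  0  1  1  1  1  1
 G  0  0  1  1  1  1  1  1
 T  0  1  1  1  1  2  2  2
 G  0  1  2  2  2  2  2  2
 T  0  1  2  2  2  3  3  3
 A  0  1  2  3  3  3  4  4
 T  0  1  2  3  3  4  4  4
 A  0  1  2  3  4  4  5  5
 A  0  1  2  3  4  4  5  6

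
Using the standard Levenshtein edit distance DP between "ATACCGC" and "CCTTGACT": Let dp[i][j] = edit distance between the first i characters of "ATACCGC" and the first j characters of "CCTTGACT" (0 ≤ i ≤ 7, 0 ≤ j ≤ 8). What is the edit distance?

   ''  C  C  T  T  G  A  C  T
''  0  1  2  3  4  5  6  7  8
 A  1  1  2  3  4  5  5  6  7
 T  2  2  2  2  3  4  5  6  6
 A  3  3  3  3  3  4  4  5  6
 C  4  3  3  4  4  4  5  4  5
 C  5  4  3  4  5  5  5  5  5
 G  6  5  4  4  5  5  6  6  6
 C  7  6  5  5  5  6  6  6  7

7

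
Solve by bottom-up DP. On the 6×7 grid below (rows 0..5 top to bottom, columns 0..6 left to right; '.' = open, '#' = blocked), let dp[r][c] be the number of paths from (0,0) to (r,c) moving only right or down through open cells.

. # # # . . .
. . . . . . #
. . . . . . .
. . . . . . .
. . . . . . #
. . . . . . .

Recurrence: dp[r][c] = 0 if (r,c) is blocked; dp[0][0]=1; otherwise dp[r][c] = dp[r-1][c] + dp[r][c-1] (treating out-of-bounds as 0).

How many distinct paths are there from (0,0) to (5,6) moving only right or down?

r\c   0   1   2   3   4   5   6
  0   1   0   0   0   0   0   0
  1   1   1   1   1   1   1   0
  2   1   2   3   4   5   6   6
  3   1   3   6  10  15  21  27
  4   1   4  10  20  35  56   0
  5   1   5  15  35  70 126 126

126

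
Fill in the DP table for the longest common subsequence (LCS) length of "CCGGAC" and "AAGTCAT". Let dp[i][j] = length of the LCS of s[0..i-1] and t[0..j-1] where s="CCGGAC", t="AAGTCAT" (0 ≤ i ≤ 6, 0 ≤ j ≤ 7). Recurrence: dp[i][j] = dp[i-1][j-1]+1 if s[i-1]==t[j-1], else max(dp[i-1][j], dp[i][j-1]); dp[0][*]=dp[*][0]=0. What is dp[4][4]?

   ''  A  A  G  T  C  A  T
''  0  0  0  0  0  0  0  0
 C  0  0  0  0  0  1  1  1
 C  0  0  0  0  0  1  1  1
 G  0  0  0  1  1  1  1  1
 G  0  0  0  1  1  1  1  1
 A  0  1  1  1  1  1  2  2
 C  0  1  1  1  1  2  2  2

1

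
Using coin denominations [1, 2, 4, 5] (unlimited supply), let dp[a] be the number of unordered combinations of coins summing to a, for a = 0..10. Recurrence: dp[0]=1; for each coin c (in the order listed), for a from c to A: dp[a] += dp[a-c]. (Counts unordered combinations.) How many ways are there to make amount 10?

after  coin     0     1     2     3     4     5     6     7     8     9    10
          1     1     1     1     1     1     1     1     1     1     1     1
          2     1     1     2     2     3     3     4     4     5     5     6
          4     1     1     2     2     4     4     6     6     9     9    12
          5     1     1     2     2     4     5     7     8    11    13    17

17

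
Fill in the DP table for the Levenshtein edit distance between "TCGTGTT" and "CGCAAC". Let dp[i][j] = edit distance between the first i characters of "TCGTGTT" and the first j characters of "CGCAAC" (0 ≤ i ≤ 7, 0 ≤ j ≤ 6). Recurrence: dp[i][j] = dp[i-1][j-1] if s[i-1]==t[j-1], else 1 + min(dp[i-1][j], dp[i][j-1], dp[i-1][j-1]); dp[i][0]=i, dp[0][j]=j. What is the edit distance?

   ''  C  G  C  A  A  C
''  0  1  2  3  4  5  6
 T  1  1  2  3  4  5  6
 C  2  1  2  2  3  4  5
 G  3  2  1  2  3  4  5
 T  4  3  2  2  3  4  5
 G  5  4  3  3  3  4  5
 T  6  5  4  4  4  4  5
 T  7  6  5  5  5  5  5

5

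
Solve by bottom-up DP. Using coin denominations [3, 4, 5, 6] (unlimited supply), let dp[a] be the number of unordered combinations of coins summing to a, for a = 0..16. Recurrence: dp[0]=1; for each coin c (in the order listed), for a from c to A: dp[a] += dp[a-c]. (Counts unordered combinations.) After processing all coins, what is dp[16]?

7

after  coin     0     1     2     3     4     5     6     7     8     9    10    11    12    13    14    15    16
          3     1     0     0     1     0     0     1     0     0     1     0     0     1     0     0     1     0
          4     1     0     0     1     1     0     1     1     1     1     1     1     2     1     1     2     2
          5     1     0     0     1     1     1     1     1     2     2     2     2     3     3     3     4     4
          6     1     0     0     1     1     1     2     1     2     3     3     3     5     4     5     7     7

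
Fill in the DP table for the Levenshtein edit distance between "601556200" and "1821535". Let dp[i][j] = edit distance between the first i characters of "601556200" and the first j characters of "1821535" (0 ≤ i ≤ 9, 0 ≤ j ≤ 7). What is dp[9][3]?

7

   ''  1  8  2  1  5  3  5
''  0  1  2  3  4  5  6  7
 6  1  1  2  3  4  5  6  7
 0  2  2  2  3  4  5  6  7
 1  3  2  3  3  3  4  5  6
 5  4  3  3  4  4  3  4  5
 5  5  4  4  4  5  4  4  4
 6  6  5  5  5  5  5  5  5
 2  7  6  6  5  6  6  6  6
 0  8  7  7  6  6  7  7  7
 0  9  8  8  7  7  7  8  8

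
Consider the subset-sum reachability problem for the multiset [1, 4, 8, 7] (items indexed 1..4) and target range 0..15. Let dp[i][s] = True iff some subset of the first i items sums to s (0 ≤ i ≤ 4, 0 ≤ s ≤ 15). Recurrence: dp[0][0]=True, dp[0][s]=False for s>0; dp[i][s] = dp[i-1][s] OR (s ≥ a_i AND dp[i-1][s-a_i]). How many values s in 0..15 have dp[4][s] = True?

11

i\s   0   1   2   3   4   5   6   7   8   9  10  11  12  13  14  15
  0   T   F   F   F   F   F   F   F   F   F   F   F   F   F   F   F
  1   T   T   F   F   F   F   F   F   F   F   F   F   F   F   F   F
  2   T   T   F   F   T   T   F   F   F   F   F   F   F   F   F   F
  3   T   T   F   F   T   T   F   F   T   T   F   F   T   T   F   F
  4   T   T   F   F   T   T   F   T   T   T   F   T   T   T   F   T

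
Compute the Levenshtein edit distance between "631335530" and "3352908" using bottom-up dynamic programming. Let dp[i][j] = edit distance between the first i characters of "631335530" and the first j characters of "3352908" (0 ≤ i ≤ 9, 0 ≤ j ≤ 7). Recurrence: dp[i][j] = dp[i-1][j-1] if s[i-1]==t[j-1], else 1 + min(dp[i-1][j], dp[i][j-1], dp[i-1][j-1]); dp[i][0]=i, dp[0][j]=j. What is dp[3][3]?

   ''  3  3  5  2  9  0  8
''  0  1  2  3  4  5  6  7
 6  1  1  2  3  4  5  6  7
 3  2  1  1  2  3  4  5  6
 1  3  2  2  2  3  4  5  6
 3  4  3  2  3  3  4  5  6
 3  5  4  3  3  4  4  5  6
 5  6  5  4  3  4  5  5  6
 5  7  6  5  4  4  5  6  6
 3  8  7  6  5  5  5  6  7
 0  9  8  7  6  6  6  5  6

2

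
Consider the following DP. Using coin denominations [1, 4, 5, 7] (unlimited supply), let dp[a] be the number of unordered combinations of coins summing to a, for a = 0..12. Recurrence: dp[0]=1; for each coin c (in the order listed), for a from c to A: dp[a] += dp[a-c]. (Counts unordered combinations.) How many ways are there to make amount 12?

after  coin     0     1     2     3     4     5     6     7     8     9    10    11    12
          1     1     1     1     1     1     1     1     1     1     1     1     1     1
          4     1     1     1     1     2     2     2     2     3     3     3     3     4
          5     1     1     1     1     2     3     3     3     4     5     6     6     7
          7     1     1     1     1     2     3     3     4     5     6     7     8    10

10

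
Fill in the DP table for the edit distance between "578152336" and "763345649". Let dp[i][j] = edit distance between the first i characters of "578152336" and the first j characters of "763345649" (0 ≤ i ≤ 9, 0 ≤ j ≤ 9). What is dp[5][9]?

8

   ''  7  6  3  3  4  5  6  4  9
''  0  1  2  3  4  5  6  7  8  9
 5  1  1  2  3  4  5  5  6  7  8
 7  2  1  2  3  4  5  6  6  7  8
 8  3  2  2  3  4  5  6  7  7  8
 1  4  3  3  3  4  5  6  7  8  8
 5  5  4  4  4  4  5  5  6  7  8
 2  6  5  5  5  5  5  6  6  7  8
 3  7  6  6  5  5  6  6  7  7  8
 3  8  7  7  6  5  6  7  7  8  8
 6  9  8  7  7  6  6  7  7  8  9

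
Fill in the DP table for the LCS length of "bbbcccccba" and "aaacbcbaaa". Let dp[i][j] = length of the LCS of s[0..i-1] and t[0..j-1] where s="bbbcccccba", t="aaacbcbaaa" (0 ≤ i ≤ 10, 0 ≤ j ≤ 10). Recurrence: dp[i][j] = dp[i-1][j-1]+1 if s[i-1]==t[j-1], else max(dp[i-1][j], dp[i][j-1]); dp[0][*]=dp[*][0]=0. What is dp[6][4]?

   ''  a  a  a  c  b  c  b  a  a  a
''  0  0  0  0  0  0  0  0  0  0  0
 b  0  0  0  0  0  1  1  1  1  1  1
 b  0  0  0  0  0  1  1  2  2  2  2
 b  0  0  0  0  0  1  1  2  2  2  2
 c  0  0  0  0  1  1  2  2  2  2  2
 c  0  0  0  0  1  1  2  2  2  2  2
 c  0  0  0  0  1  1  2  2  2  2  2
 c  0  0  0  0  1  1  2  2  2  2  2
 c  0  0  0  0  1  1  2  2  2  2  2
 b  0  0  0  0  1  2  2  3  3  3  3
 a  0  1  1  1  1  2  2  3  4  4  4

1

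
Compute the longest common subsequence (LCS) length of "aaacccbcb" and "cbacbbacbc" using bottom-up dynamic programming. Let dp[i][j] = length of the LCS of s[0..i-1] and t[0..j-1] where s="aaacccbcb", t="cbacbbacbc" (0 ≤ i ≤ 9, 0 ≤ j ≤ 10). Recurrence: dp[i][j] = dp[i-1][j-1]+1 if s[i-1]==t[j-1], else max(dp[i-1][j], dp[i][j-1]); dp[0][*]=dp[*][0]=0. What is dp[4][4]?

   ''  c  b  a  c  b  b  a  c  b  c
''  0  0  0  0  0  0  0  0  0  0  0
 a  0  0  0  1  1  1  1  1  1  1  1
 a  0  0  0  1  1  1  1  2  2  2  2
 a  0  0  0  1  1  1  1  2  2  2  2
 c  0  1  1  1  2  2  2  2  3  3  3
 c  0  1  1  1  2  2  2  2  3  3  4
 c  0  1  1  1  2  2  2  2  3  3  4
 b  0  1  2  2  2  3  3  3  3  4  4
 c  0  1  2  2  3  3  3  3  4  4  5
 b  0  1  2  2  3  4  4  4  4  5  5

2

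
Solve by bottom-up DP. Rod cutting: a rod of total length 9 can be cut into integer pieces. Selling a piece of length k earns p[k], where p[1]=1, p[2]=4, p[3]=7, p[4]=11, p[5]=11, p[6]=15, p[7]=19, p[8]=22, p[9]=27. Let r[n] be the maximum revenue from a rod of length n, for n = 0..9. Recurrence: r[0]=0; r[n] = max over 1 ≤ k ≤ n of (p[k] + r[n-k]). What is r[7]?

19

   n    0    1    2    3    4    5    6    7    8    9
r[n]    0    1    4    7   11   12   15   19   22   27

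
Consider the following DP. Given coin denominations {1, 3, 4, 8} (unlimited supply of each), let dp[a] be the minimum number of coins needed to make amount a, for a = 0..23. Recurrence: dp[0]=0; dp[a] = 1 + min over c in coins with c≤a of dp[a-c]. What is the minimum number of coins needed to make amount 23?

4

 a  0  1  2  3  4  5  6  7  8  9 10 11 12 13 14 15 16 17 18 19 20 21 22 23
dp  0  1  2  1  1  2  2  2  1  2  3  2  2  3  3  3  2  3  4  3  3  4  4  4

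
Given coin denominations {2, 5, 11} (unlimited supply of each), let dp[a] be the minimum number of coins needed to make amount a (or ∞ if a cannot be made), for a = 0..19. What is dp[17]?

4

 a  0  1  2  3  4  5  6  7  8  9 10 11 12 13 14 15 16 17 18 19
dp  0  -  1  -  2  1  3  2  4  3  2  1  3  2  4  3  2  4  3  5
(- denotes ∞ / unreachable)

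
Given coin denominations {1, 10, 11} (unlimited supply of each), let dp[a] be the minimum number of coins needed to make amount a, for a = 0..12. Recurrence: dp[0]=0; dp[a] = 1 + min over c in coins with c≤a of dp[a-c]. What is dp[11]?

 a  0  1  2  3  4  5  6  7  8  9 10 11 12
dp  0  1  2  3  4  5  6  7  8  9  1  1  2

1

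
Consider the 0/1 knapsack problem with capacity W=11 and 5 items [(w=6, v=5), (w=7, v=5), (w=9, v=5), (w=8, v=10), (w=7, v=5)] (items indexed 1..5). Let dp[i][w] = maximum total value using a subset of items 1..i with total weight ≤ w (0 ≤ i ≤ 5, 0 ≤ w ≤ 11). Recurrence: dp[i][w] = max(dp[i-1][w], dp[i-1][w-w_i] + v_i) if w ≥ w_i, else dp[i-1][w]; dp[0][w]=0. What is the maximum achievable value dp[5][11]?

10

i\w   0   1   2   3   4   5   6   7   8   9  10  11
  0   0   0   0   0   0   0   0   0   0   0   0   0
  1   0   0   0   0   0   0   5   5   5   5   5   5
  2   0   0   0   0   0   0   5   5   5   5   5   5
  3   0   0   0   0   0   0   5   5   5   5   5   5
  4   0   0   0   0   0   0   5   5  10  10  10  10
  5   0   0   0   0   0   0   5   5  10  10  10  10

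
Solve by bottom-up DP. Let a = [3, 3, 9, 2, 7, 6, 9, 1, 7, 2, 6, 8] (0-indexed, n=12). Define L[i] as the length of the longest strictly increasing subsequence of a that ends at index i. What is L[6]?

   i    0    1    2    3    4    5    6    7    8    9   10   11
a[i]    3    3    9    2    7    6    9    1    7    2    6    8
L[i]    1    1    2    1    2    2    3    1    3    2    3    4

3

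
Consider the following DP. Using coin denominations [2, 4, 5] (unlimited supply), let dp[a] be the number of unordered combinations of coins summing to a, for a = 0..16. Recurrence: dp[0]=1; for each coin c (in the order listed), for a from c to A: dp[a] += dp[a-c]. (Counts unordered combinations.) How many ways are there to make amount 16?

7

after  coin     0     1     2     3     4     5     6     7     8     9    10    11    12    13    14    15    16
          2     1     0     1     0     1     0     1     0     1     0     1     0     1     0     1     0     1
          4     1     0     1     0     2     0     2     0     3     0     3     0     4     0     4     0     5
          5     1     0     1     0     2     1     2     1     3     2     4     2     5     3     6     4     7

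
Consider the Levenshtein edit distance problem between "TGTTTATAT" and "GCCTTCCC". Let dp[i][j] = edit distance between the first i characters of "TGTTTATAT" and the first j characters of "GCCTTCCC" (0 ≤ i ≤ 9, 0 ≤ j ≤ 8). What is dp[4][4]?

   ''  G  C  C  T  T  C  C  C
''  0  1  2  3  4  5  6  7  8
 T  1  1  2  3  3  4  5  6  7
 G  2  1  2  3  4  4  5  6  7
 T  3  2  2  3  3  4  5  6  7
 T  4  3  3  3  3  3  4  5  6
 T  5  4  4  4  3  3  4  5  6
 A  6  5  5  5  4  4  4  5  6
 T  7  6  6  6  5  4  5  5  6
 A  8  7  7  7  6  5  5  6  6
 T  9  8  8  8  7  6  6  6  7

3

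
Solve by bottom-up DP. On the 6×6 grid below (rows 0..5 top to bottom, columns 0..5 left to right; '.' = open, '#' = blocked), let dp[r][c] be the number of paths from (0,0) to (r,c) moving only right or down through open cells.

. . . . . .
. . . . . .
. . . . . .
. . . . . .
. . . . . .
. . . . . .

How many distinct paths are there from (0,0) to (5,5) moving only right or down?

252

r\c   0   1   2   3   4   5
  0   1   1   1   1   1   1
  1   1   2   3   4   5   6
  2   1   3   6  10  15  21
  3   1   4  10  20  35  56
  4   1   5  15  35  70 126
  5   1   6  21  56 126 252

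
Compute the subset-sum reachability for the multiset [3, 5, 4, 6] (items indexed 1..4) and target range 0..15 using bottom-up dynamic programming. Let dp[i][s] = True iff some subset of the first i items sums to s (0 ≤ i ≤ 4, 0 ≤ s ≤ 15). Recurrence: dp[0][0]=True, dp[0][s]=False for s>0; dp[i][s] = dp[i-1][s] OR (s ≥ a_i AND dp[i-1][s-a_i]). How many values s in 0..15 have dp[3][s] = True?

8

i\s   0   1   2   3   4   5   6   7   8   9  10  11  12  13  14  15
  0   T   F   F   F   F   F   F   F   F   F   F   F   F   F   F   F
  1   T   F   F   T   F   F   F   F   F   F   F   F   F   F   F   F
  2   T   F   F   T   F   T   F   F   T   F   F   F   F   F   F   F
  3   T   F   F   T   T   T   F   T   T   T   F   F   T   F   F   F
  4   T   F   F   T   T   T   T   T   T   T   T   T   T   T   T   T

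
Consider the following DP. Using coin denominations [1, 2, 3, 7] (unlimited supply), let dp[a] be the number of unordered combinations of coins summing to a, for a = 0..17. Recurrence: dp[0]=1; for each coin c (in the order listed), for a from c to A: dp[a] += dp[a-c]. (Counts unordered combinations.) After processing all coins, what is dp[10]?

17

after  coin     0     1     2     3     4     5     6     7     8     9    10    11    12    13    14    15    16    17
          1     1     1     1     1     1     1     1     1     1     1     1     1     1     1     1     1     1     1
          2     1     1     2     2     3     3     4     4     5     5     6     6     7     7     8     8     9     9
          3     1     1     2     3     4     5     7     8    10    12    14    16    19    21    24    27    30    33
          7     1     1     2     3     4     5     7     9    11    14    17    20    24    28    33    38    44    50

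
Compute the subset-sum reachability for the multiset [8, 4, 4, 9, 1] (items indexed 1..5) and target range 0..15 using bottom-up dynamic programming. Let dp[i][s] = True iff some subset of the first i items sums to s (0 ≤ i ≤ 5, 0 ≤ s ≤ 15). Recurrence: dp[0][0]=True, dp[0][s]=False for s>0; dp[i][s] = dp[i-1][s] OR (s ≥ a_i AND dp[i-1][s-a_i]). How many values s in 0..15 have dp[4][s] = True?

6

i\s   0   1   2   3   4   5   6   7   8   9  10  11  12  13  14  15
  0   T   F   F   F   F   F   F   F   F   F   F   F   F   F   F   F
  1   T   F   F   F   F   F   F   F   T   F   F   F   F   F   F   F
  2   T   F   F   F   T   F   F   F   T   F   F   F   T   F   F   F
  3   T   F   F   F   T   F   F   F   T   F   F   F   T   F   F   F
  4   T   F   F   F   T   F   F   F   T   T   F   F   T   T   F   F
  5   T   T   F   F   T   T   F   F   T   T   T   F   T   T   T   F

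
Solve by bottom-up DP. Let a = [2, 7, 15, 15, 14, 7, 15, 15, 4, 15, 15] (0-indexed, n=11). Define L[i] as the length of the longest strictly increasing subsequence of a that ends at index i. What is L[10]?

   i    0    1    2    3    4    5    6    7    8    9   10
a[i]    2    7   15   15   14    7   15   15    4   15   15
L[i]    1    2    3    3    3    2    4    4    2    4    4

4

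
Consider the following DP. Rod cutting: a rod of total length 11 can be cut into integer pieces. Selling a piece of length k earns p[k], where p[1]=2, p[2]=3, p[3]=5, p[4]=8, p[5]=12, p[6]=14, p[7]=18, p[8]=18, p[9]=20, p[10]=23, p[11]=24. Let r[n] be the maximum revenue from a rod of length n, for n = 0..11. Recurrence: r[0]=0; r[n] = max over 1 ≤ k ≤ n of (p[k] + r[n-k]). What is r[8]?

20

   n    0    1    2    3    4    5    6    7    8    9   10   11
r[n]    0    2    4    6    8   12   14   18   20   22   24   26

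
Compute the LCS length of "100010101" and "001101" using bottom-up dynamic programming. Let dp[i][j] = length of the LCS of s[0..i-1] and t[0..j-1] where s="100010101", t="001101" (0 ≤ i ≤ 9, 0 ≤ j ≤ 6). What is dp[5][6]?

4

   ''  0  0  1  1  0  1
''  0  0  0  0  0  0  0
 1  0  0  0  1  1  1  1
 0  0  1  1  1  1  2  2
 0  0  1  2  2  2  2  2
 0  0  1  2  2  2  3  3
 1  0  1  2  3  3  3  4
 0  0  1  2  3  3  4  4
 1  0  1  2  3  4  4  5
 0  0  1  2  3  4  5  5
 1  0  1  2  3  4  5  6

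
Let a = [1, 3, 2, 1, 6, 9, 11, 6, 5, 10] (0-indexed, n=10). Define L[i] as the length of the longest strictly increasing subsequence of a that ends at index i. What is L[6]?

   i    0    1    2    3    4    5    6    7    8    9
a[i]    1    3    2    1    6    9   11    6    5   10
L[i]    1    2    2    1    3    4    5    3    3    5

5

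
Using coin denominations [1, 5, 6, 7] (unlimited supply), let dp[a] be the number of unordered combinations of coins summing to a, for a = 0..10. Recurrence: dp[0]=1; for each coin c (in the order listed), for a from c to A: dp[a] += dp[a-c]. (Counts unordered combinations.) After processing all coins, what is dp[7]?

after  coin     0     1     2     3     4     5     6     7     8     9    10
          1     1     1     1     1     1     1     1     1     1     1     1
          5     1     1     1     1     1     2     2     2     2     2     3
          6     1     1     1     1     1     2     3     3     3     3     4
          7     1     1     1     1     1     2     3     4     4     4     5

4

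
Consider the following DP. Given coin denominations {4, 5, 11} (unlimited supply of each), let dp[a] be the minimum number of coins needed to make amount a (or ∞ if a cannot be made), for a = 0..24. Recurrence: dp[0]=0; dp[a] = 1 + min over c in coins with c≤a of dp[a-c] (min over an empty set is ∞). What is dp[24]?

 a  0  1  2  3  4  5  6  7  8  9 10 11 12 13 14 15 16 17 18 19 20 21 22 23 24
dp  0  -  -  -  1  1  -  -  2  2  2  1  3  3  3  2  2  4  4  3  3  3  2  4  4
(- denotes ∞ / unreachable)

4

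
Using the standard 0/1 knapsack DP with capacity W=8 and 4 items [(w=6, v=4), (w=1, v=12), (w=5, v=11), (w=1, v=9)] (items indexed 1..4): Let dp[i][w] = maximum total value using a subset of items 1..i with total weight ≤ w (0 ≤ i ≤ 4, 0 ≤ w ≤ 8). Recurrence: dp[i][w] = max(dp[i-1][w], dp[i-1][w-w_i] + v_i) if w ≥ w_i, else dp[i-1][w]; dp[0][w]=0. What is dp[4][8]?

32

i\w   0   1   2   3   4   5   6   7   8
  0   0   0   0   0   0   0   0   0   0
  1   0   0   0   0   0   0   4   4   4
  2   0  12  12  12  12  12  12  16  16
  3   0  12  12  12  12  12  23  23  23
  4   0  12  21  21  21  21  23  32  32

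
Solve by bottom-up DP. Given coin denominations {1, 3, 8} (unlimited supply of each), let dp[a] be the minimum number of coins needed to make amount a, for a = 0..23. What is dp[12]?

3

 a  0  1  2  3  4  5  6  7  8  9 10 11 12 13 14 15 16 17 18 19 20 21 22 23
dp  0  1  2  1  2  3  2  3  1  2  3  2  3  4  3  4  2  3  4  3  4  5  4  5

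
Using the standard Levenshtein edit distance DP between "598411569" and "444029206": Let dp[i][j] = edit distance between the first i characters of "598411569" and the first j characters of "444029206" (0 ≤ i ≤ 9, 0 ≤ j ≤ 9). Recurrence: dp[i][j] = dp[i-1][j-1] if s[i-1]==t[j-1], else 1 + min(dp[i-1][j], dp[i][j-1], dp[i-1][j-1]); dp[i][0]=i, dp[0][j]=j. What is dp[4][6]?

6

   ''  4  4  4  0  2  9  2  0  6
''  0  1  2  3  4  5  6  7  8  9
 5  1  1  2  3  4  5  6  7  8  9
 9  2  2  2  3  4  5  5  6  7  8
 8  3  3  3  3  4  5  6  6  7  8
 4  4  3  3  3  4  5  6  7  7  8
 1  5  4  4  4  4  5  6  7  8  8
 1  6  5  5  5  5  5  6  7  8  9
 5  7  6  6  6  6  6  6  7  8  9
 6  8  7  7  7  7  7  7  7  8  8
 9  9  8  8  8  8  8  7  8  8  9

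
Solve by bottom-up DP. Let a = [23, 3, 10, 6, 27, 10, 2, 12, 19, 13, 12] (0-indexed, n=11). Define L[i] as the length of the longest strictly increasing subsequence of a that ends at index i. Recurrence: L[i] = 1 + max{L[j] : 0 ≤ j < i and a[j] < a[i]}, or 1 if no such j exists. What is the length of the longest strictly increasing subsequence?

   i    0    1    2    3    4    5    6    7    8    9   10
a[i]   23    3   10    6   27   10    2   12   19   13   12
L[i]    1    1    2    2    3    3    1    4    5    5    4

5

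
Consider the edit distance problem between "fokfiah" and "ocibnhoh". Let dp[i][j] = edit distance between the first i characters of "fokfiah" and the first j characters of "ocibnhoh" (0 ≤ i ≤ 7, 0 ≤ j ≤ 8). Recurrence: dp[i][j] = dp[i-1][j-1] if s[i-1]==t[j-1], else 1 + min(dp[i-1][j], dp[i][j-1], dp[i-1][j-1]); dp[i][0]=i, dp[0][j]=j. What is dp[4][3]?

   ''  o  c  i  b  n  h  o  h
''  0  1  2  3  4  5  6  7  8
 f  1  1  2  3  4  5  6  7  8
 o  2  1  2  3  4  5  6  6  7
 k  3  2  2  3  4  5  6  7  7
 f  4  3  3  3  4  5  6  7  8
 i  5  4  4  3  4  5  6  7  8
 a  6  5  5  4  4  5  6  7  8
 h  7  6  6  5  5  5  5  6  7

3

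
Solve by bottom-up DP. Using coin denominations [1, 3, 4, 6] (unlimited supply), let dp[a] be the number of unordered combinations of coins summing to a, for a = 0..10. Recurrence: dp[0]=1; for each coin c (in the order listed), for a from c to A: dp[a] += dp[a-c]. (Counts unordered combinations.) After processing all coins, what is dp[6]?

after  coin     0     1     2     3     4     5     6     7     8     9    10
          1     1     1     1     1     1     1     1     1     1     1     1
          3     1     1     1     2     2     2     3     3     3     4     4
          4     1     1     1     2     3     3     4     5     6     7     8
          6     1     1     1     2     3     3     5     6     7     9    11

5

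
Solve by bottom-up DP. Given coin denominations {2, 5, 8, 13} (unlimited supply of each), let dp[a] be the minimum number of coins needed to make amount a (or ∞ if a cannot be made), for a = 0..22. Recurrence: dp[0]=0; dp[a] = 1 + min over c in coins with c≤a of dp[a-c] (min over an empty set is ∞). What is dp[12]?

 a  0  1  2  3  4  5  6  7  8  9 10 11 12 13 14 15 16 17 18 19 20 21 22
dp  0  -  1  -  2  1  3  2  1  3  2  4  3  1  4  2  2  3  2  4  3  2  4
(- denotes ∞ / unreachable)

3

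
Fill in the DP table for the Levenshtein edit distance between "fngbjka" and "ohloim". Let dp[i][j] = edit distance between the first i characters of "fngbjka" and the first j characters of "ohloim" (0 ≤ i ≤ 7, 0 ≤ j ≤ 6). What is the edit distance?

7

   ''  o  h  l  o  i  m
''  0  1  2  3  4  5  6
 f  1  1  2  3  4  5  6
 n  2  2  2  3  4  5  6
 g  3  3  3  3  4  5  6
 b  4  4  4  4  4  5  6
 j  5  5  5  5  5  5  6
 k  6  6  6  6  6  6  6
 a  7  7  7  7  7  7  7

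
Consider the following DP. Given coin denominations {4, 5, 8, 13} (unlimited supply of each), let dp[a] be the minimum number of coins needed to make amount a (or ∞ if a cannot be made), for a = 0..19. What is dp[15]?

 a  0  1  2  3  4  5  6  7  8  9 10 11 12 13 14 15 16 17 18 19
dp  0  -  -  -  1  1  -  -  1  2  2  -  2  1  3  3  2  2  2  4
(- denotes ∞ / unreachable)

3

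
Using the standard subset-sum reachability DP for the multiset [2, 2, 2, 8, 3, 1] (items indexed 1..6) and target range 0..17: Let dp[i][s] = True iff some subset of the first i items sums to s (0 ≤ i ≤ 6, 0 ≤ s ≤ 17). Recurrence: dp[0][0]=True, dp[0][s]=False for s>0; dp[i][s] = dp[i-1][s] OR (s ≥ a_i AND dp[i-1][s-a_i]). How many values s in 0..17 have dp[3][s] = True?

4

i\s   0   1   2   3   4   5   6   7   8   9  10  11  12  13  14  15  16  17
  0   T   F   F   F   F   F   F   F   F   F   F   F   F   F   F   F   F   F
  1   T   F   T   F   F   F   F   F   F   F   F   F   F   F   F   F   F   F
  2   T   F   T   F   T   F   F   F   F   F   F   F   F   F   F   F   F   F
  3   T   F   T   F   T   F   T   F   F   F   F   F   F   F   F   F   F   F
  4   T   F   T   F   T   F   T   F   T   F   T   F   T   F   T   F   F   F
  5   T   F   T   T   T   T   T   T   T   T   T   T   T   T   T   T   F   T
  6   T   T   T   T   T   T   T   T   T   T   T   T   T   T   T   T   T   T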